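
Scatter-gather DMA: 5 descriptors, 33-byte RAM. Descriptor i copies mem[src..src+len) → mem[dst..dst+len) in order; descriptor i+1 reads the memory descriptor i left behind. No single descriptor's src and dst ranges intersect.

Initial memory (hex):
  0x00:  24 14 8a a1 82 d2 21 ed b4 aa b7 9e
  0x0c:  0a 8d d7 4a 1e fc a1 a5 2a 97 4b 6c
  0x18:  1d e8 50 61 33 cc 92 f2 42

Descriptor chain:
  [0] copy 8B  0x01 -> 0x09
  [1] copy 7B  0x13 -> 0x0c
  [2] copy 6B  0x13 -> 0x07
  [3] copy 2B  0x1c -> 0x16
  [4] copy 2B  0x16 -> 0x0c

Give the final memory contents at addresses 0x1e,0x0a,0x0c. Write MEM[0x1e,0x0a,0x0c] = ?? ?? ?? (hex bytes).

MEM[0x1e,0x0a,0x0c] = 92 4b 33

  after D0: wrote 8B at 0x09 = 148aa182d221edb4
  after D1: wrote 7B at 0x0c = a52a974b6c1de8
  after D2: wrote 6B at 0x07 = a52a974b6c1d
  after D3: wrote 2B at 0x16 = 33cc
  after D4: wrote 2B at 0x0c = 33cc
query mem[0x1e]=0x92, mem[0x0a]=0x4b, mem[0x0c]=0x33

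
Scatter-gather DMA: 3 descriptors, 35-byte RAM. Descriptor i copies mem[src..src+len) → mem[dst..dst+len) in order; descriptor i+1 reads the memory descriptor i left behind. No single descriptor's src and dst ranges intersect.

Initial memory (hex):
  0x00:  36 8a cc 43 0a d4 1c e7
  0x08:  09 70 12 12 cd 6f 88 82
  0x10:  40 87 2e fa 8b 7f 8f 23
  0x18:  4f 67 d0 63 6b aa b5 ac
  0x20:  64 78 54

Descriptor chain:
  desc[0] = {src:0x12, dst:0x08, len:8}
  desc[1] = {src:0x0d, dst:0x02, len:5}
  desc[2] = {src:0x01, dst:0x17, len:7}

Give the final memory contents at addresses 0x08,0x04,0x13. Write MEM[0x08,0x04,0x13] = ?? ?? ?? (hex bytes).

  after D0: wrote 8B at 0x08 = 2efa8b7f8f234f67
  after D1: wrote 5B at 0x02 = 234f674087
  after D2: wrote 7B at 0x17 = 8a234f674087e7
query mem[0x08]=0x2e, mem[0x04]=0x67, mem[0x13]=0xfa

MEM[0x08,0x04,0x13] = 2e 67 fa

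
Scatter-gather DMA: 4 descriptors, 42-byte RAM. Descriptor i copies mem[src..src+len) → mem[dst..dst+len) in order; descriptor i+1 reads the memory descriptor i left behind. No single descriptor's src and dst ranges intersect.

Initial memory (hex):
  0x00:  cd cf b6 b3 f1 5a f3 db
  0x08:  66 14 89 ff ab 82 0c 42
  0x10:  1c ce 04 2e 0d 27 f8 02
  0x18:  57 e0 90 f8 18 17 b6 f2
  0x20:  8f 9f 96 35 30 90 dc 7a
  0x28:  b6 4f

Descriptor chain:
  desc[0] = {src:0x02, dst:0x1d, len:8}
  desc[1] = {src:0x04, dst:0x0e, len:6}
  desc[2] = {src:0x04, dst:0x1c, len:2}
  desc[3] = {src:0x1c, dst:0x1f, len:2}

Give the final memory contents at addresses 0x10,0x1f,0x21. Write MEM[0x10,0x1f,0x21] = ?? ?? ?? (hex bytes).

[0] 0x02->0x1d len=8 : b6 b3 f1 5a f3 db 66 14
[1] 0x04->0x0e len=6 : f1 5a f3 db 66 14
[2] 0x04->0x1c len=2 : f1 5a
[3] 0x1c->0x1f len=2 : f1 5a
query mem[0x10]=0xf3, mem[0x1f]=0xf1, mem[0x21]=0xf3

MEM[0x10,0x1f,0x21] = f3 f1 f3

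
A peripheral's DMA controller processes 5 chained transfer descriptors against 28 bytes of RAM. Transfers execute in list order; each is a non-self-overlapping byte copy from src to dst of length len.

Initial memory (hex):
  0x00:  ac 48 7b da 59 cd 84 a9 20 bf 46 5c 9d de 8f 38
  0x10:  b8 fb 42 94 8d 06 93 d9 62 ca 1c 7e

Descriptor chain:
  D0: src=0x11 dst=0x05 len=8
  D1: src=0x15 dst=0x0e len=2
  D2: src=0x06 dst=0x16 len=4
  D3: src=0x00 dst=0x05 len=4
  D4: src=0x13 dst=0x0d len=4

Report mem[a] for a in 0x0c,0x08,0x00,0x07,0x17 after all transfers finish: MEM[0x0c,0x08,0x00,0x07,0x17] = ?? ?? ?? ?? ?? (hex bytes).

[0] 0x11->0x05 len=8 : fb 42 94 8d 06 93 d9 62
[1] 0x15->0x0e len=2 : 06 93
[2] 0x06->0x16 len=4 : 42 94 8d 06
[3] 0x00->0x05 len=4 : ac 48 7b da
[4] 0x13->0x0d len=4 : 94 8d 06 42
query mem[0x0c]=0x62, mem[0x08]=0xda, mem[0x00]=0xac, mem[0x07]=0x7b, mem[0x17]=0x94

MEM[0x0c,0x08,0x00,0x07,0x17] = 62 da ac 7b 94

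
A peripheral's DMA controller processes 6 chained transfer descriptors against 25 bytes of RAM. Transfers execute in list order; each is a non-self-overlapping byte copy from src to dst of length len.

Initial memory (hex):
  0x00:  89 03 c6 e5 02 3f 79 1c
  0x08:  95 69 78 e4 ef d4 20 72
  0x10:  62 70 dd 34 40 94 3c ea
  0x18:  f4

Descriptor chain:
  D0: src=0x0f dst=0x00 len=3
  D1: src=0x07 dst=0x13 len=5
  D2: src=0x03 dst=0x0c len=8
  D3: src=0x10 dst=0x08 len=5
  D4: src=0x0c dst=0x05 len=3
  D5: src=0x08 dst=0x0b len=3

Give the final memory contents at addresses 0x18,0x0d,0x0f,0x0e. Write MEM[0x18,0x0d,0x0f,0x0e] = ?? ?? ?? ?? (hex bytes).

MEM[0x18,0x0d,0x0f,0x0e] = f4 69 79 3f

#0 dst[0x00+3] := {0x72,0x62,0x70}
#1 dst[0x13+5] := {0x1c,0x95,0x69,0x78,0xe4}
#2 dst[0x0c+8] := {0xe5,0x02,0x3f,0x79,0x1c,0x95,0x69,0x78}
#3 dst[0x08+5] := {0x1c,0x95,0x69,0x78,0x95}
#4 dst[0x05+3] := {0x95,0x02,0x3f}
#5 dst[0x0b+3] := {0x1c,0x95,0x69}
query mem[0x18]=0xf4, mem[0x0d]=0x69, mem[0x0f]=0x79, mem[0x0e]=0x3f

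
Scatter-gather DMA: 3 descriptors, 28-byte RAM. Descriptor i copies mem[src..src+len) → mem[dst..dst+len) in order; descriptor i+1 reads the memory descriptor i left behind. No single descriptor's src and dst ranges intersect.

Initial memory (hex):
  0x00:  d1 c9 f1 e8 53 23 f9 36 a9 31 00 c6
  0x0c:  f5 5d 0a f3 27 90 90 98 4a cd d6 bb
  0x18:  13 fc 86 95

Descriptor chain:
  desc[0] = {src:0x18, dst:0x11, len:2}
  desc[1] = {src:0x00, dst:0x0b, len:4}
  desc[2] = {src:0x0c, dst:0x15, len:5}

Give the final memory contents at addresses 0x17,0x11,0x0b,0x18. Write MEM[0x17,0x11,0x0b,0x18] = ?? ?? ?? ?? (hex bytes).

[0] 0x18->0x11 len=2 : 13 fc
[1] 0x00->0x0b len=4 : d1 c9 f1 e8
[2] 0x0c->0x15 len=5 : c9 f1 e8 f3 27
query mem[0x17]=0xe8, mem[0x11]=0x13, mem[0x0b]=0xd1, mem[0x18]=0xf3

MEM[0x17,0x11,0x0b,0x18] = e8 13 d1 f3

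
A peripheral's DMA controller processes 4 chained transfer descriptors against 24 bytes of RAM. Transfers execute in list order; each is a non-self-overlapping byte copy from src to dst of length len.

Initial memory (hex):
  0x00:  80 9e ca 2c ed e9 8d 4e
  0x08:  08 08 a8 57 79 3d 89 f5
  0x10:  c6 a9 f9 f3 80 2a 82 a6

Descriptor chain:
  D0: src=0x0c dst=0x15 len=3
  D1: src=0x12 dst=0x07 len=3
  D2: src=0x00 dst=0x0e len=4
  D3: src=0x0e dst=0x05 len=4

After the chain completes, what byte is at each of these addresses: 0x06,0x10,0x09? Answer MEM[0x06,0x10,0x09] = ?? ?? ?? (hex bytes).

  after D0: wrote 3B at 0x15 = 793d89
  after D1: wrote 3B at 0x07 = f9f380
  after D2: wrote 4B at 0x0e = 809eca2c
  after D3: wrote 4B at 0x05 = 809eca2c
query mem[0x06]=0x9e, mem[0x10]=0xca, mem[0x09]=0x80

MEM[0x06,0x10,0x09] = 9e ca 80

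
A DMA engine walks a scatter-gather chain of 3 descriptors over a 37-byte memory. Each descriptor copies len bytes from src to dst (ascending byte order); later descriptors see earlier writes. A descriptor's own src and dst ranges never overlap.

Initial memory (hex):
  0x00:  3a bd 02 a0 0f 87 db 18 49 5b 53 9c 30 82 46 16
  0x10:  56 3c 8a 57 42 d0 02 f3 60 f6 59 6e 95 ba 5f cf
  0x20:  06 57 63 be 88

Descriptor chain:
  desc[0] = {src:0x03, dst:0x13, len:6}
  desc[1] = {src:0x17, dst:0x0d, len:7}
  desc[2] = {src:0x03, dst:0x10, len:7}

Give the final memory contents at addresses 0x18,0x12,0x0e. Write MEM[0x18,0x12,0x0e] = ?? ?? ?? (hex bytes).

  after D0: wrote 6B at 0x13 = a00f87db1849
  after D1: wrote 7B at 0x0d = 1849f6596e95ba
  after D2: wrote 7B at 0x10 = a00f87db18495b
query mem[0x18]=0x49, mem[0x12]=0x87, mem[0x0e]=0x49

MEM[0x18,0x12,0x0e] = 49 87 49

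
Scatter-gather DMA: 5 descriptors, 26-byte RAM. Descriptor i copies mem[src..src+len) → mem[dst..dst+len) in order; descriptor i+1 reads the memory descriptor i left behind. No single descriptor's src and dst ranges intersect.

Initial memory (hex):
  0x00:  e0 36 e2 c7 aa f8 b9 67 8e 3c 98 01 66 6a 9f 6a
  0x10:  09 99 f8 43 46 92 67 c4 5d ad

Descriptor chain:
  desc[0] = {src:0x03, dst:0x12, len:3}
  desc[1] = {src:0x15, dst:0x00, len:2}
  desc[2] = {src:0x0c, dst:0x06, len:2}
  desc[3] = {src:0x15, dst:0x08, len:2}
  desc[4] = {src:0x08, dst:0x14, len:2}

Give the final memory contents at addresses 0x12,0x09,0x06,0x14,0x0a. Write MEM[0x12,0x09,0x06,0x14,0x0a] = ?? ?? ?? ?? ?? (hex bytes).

MEM[0x12,0x09,0x06,0x14,0x0a] = c7 67 66 92 98

  after D0: wrote 3B at 0x12 = c7aaf8
  after D1: wrote 2B at 0x00 = 9267
  after D2: wrote 2B at 0x06 = 666a
  after D3: wrote 2B at 0x08 = 9267
  after D4: wrote 2B at 0x14 = 9267
query mem[0x12]=0xc7, mem[0x09]=0x67, mem[0x06]=0x66, mem[0x14]=0x92, mem[0x0a]=0x98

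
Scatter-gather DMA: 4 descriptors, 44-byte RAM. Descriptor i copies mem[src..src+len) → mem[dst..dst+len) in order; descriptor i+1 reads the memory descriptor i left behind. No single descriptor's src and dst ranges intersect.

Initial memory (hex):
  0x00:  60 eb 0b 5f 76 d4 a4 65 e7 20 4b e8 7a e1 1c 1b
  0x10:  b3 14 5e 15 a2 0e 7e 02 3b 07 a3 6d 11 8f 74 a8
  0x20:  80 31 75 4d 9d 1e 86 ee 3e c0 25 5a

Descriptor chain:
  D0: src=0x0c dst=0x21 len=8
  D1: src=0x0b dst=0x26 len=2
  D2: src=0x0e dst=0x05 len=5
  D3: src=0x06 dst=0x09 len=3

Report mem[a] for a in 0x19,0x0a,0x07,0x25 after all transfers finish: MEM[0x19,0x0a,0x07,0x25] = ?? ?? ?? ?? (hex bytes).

  after D0: wrote 8B at 0x21 = 7ae11c1bb3145e15
  after D1: wrote 2B at 0x26 = e87a
  after D2: wrote 5B at 0x05 = 1c1bb3145e
  after D3: wrote 3B at 0x09 = 1bb314
query mem[0x19]=0x07, mem[0x0a]=0xb3, mem[0x07]=0xb3, mem[0x25]=0xb3

MEM[0x19,0x0a,0x07,0x25] = 07 b3 b3 b3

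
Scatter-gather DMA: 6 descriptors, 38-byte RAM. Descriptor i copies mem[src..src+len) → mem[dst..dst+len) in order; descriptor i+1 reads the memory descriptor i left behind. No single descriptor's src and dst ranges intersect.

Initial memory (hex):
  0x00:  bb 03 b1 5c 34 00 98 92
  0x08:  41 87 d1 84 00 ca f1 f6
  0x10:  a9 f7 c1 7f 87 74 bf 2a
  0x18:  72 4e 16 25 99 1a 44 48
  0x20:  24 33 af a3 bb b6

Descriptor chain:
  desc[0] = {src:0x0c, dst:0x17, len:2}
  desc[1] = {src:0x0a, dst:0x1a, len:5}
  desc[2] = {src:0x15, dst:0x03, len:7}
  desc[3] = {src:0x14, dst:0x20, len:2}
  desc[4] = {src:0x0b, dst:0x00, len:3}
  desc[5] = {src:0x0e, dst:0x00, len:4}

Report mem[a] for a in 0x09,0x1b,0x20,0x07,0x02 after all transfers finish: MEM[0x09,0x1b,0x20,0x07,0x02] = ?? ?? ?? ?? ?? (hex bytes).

D0: mem[0x17..0x18] <- [00 ca]
D1: mem[0x1a..0x1e] <- [d1 84 00 ca f1]
D2: mem[0x03..0x09] <- [74 bf 00 ca 4e d1 84]
D3: mem[0x20..0x21] <- [87 74]
D4: mem[0x00..0x02] <- [84 00 ca]
D5: mem[0x00..0x03] <- [f1 f6 a9 f7]
query mem[0x09]=0x84, mem[0x1b]=0x84, mem[0x20]=0x87, mem[0x07]=0x4e, mem[0x02]=0xa9

MEM[0x09,0x1b,0x20,0x07,0x02] = 84 84 87 4e a9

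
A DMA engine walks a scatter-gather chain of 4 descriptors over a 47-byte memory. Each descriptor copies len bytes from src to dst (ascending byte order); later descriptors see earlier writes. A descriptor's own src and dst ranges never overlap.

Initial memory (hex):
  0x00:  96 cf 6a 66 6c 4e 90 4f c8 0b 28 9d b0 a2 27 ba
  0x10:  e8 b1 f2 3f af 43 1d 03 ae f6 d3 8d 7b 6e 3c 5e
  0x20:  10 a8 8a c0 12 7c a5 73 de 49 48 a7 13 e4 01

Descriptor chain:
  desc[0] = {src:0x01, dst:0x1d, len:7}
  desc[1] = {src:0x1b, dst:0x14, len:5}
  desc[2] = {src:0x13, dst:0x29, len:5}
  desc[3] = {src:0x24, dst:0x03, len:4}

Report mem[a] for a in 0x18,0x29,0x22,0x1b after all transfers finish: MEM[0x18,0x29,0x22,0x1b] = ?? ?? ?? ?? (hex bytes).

MEM[0x18,0x29,0x22,0x1b] = 66 3f 90 8d

  after D0: wrote 7B at 0x1d = cf6a666c4e904f
  after D1: wrote 5B at 0x14 = 8d7bcf6a66
  after D2: wrote 5B at 0x29 = 3f8d7bcf6a
  after D3: wrote 4B at 0x03 = 127ca573
query mem[0x18]=0x66, mem[0x29]=0x3f, mem[0x22]=0x90, mem[0x1b]=0x8d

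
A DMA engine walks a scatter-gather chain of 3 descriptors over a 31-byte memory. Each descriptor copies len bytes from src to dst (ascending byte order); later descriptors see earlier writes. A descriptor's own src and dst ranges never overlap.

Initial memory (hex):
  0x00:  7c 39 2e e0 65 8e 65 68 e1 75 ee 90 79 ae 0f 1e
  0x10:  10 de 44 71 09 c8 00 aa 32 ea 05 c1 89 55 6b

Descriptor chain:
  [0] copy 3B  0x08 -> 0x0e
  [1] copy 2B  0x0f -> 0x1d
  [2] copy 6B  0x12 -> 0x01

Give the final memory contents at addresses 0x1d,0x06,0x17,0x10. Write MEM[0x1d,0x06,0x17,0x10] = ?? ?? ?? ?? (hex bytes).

  after D0: wrote 3B at 0x0e = e175ee
  after D1: wrote 2B at 0x1d = 75ee
  after D2: wrote 6B at 0x01 = 447109c800aa
query mem[0x1d]=0x75, mem[0x06]=0xaa, mem[0x17]=0xaa, mem[0x10]=0xee

MEM[0x1d,0x06,0x17,0x10] = 75 aa aa ee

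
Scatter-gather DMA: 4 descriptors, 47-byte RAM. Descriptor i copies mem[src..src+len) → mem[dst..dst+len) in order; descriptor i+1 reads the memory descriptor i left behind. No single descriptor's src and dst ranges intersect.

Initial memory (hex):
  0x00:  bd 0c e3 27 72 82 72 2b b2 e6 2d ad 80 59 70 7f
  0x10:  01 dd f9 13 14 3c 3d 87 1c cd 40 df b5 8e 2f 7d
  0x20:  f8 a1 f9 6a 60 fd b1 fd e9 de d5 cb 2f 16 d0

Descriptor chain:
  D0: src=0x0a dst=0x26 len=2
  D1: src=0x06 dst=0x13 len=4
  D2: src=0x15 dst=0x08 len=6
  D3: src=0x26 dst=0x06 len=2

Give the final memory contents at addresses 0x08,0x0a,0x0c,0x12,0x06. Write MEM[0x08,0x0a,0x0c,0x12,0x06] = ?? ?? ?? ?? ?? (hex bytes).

MEM[0x08,0x0a,0x0c,0x12,0x06] = b2 87 cd f9 2d

#0 dst[0x26+2] := {0x2d,0xad}
#1 dst[0x13+4] := {0x72,0x2b,0xb2,0xe6}
#2 dst[0x08+6] := {0xb2,0xe6,0x87,0x1c,0xcd,0x40}
#3 dst[0x06+2] := {0x2d,0xad}
query mem[0x08]=0xb2, mem[0x0a]=0x87, mem[0x0c]=0xcd, mem[0x12]=0xf9, mem[0x06]=0x2d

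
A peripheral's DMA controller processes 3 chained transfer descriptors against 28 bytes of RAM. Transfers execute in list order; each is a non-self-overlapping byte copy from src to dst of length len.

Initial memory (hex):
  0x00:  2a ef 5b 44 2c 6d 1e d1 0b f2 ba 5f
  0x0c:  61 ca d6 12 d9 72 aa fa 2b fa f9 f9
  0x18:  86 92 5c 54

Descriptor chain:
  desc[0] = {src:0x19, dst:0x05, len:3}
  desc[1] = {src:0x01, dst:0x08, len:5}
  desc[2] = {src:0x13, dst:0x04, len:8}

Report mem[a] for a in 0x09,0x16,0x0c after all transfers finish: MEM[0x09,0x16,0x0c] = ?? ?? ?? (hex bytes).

MEM[0x09,0x16,0x0c] = 86 f9 92

  after D0: wrote 3B at 0x05 = 925c54
  after D1: wrote 5B at 0x08 = ef5b442c92
  after D2: wrote 8B at 0x04 = fa2bfaf9f986925c
query mem[0x09]=0x86, mem[0x16]=0xf9, mem[0x0c]=0x92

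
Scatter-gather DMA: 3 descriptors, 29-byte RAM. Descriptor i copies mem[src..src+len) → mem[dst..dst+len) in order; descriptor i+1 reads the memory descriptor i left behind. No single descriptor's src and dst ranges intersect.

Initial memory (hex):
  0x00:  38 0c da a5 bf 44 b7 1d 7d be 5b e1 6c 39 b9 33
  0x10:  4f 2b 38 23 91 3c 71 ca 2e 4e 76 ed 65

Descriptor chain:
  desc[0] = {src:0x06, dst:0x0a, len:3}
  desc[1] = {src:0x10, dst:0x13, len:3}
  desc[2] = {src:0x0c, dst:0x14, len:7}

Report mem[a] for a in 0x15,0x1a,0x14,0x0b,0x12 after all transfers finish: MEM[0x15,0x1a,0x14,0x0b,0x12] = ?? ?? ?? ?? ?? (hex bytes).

MEM[0x15,0x1a,0x14,0x0b,0x12] = 39 38 7d 1d 38

#0 dst[0x0a+3] := {0xb7,0x1d,0x7d}
#1 dst[0x13+3] := {0x4f,0x2b,0x38}
#2 dst[0x14+7] := {0x7d,0x39,0xb9,0x33,0x4f,0x2b,0x38}
query mem[0x15]=0x39, mem[0x1a]=0x38, mem[0x14]=0x7d, mem[0x0b]=0x1d, mem[0x12]=0x38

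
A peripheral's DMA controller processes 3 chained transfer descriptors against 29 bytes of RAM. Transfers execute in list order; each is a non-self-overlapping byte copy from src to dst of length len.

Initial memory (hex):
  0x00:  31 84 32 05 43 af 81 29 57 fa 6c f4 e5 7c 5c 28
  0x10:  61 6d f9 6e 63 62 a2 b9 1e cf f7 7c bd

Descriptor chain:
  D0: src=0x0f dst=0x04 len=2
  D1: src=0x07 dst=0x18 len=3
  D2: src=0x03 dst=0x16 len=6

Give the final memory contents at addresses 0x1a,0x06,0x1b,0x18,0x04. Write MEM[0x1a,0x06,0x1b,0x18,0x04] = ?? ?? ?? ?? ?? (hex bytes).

MEM[0x1a,0x06,0x1b,0x18,0x04] = 29 81 57 61 28

  after D0: wrote 2B at 0x04 = 2861
  after D1: wrote 3B at 0x18 = 2957fa
  after D2: wrote 6B at 0x16 = 052861812957
query mem[0x1a]=0x29, mem[0x06]=0x81, mem[0x1b]=0x57, mem[0x18]=0x61, mem[0x04]=0x28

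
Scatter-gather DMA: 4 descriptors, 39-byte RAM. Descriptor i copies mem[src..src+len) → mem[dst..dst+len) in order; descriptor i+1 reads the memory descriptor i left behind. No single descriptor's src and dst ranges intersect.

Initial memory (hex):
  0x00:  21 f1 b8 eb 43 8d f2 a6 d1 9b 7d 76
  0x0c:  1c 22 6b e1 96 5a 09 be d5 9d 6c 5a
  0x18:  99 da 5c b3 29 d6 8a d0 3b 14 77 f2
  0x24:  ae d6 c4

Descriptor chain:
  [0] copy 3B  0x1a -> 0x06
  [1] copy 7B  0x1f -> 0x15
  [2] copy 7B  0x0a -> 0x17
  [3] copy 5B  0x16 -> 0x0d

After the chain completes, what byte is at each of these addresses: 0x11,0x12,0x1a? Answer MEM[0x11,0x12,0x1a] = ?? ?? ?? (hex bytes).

D0: mem[0x06..0x08] <- [5c b3 29]
D1: mem[0x15..0x1b] <- [d0 3b 14 77 f2 ae d6]
D2: mem[0x17..0x1d] <- [7d 76 1c 22 6b e1 96]
D3: mem[0x0d..0x11] <- [3b 7d 76 1c 22]
query mem[0x11]=0x22, mem[0x12]=0x09, mem[0x1a]=0x22

MEM[0x11,0x12,0x1a] = 22 09 22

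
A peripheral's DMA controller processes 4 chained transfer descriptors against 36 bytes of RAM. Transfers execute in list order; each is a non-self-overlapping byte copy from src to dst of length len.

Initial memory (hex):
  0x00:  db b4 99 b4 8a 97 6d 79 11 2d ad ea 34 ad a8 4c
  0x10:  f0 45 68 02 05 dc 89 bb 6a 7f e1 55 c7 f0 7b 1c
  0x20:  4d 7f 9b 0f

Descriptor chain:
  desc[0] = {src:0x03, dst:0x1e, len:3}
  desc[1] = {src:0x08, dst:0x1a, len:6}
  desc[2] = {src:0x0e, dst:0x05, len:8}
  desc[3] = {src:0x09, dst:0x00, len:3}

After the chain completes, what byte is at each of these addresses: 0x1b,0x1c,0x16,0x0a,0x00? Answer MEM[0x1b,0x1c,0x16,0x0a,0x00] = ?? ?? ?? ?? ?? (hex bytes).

MEM[0x1b,0x1c,0x16,0x0a,0x00] = 2d ad 89 02 68

[0] 0x03->0x1e len=3 : b4 8a 97
[1] 0x08->0x1a len=6 : 11 2d ad ea 34 ad
[2] 0x0e->0x05 len=8 : a8 4c f0 45 68 02 05 dc
[3] 0x09->0x00 len=3 : 68 02 05
query mem[0x1b]=0x2d, mem[0x1c]=0xad, mem[0x16]=0x89, mem[0x0a]=0x02, mem[0x00]=0x68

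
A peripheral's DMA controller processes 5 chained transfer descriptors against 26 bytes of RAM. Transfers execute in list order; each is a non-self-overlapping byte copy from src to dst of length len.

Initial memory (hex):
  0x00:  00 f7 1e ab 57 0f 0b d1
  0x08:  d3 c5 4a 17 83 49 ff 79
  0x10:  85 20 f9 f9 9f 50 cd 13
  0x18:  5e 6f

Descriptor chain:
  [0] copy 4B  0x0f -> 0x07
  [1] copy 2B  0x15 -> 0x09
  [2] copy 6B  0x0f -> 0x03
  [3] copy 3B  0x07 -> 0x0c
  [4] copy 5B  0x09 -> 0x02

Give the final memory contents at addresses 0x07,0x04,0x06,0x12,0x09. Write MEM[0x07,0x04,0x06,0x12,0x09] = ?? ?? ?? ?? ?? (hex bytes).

  after D0: wrote 4B at 0x07 = 798520f9
  after D1: wrote 2B at 0x09 = 50cd
  after D2: wrote 6B at 0x03 = 798520f9f99f
  after D3: wrote 3B at 0x0c = f99f50
  after D4: wrote 5B at 0x02 = 50cd17f99f
query mem[0x07]=0xf9, mem[0x04]=0x17, mem[0x06]=0x9f, mem[0x12]=0xf9, mem[0x09]=0x50

MEM[0x07,0x04,0x06,0x12,0x09] = f9 17 9f f9 50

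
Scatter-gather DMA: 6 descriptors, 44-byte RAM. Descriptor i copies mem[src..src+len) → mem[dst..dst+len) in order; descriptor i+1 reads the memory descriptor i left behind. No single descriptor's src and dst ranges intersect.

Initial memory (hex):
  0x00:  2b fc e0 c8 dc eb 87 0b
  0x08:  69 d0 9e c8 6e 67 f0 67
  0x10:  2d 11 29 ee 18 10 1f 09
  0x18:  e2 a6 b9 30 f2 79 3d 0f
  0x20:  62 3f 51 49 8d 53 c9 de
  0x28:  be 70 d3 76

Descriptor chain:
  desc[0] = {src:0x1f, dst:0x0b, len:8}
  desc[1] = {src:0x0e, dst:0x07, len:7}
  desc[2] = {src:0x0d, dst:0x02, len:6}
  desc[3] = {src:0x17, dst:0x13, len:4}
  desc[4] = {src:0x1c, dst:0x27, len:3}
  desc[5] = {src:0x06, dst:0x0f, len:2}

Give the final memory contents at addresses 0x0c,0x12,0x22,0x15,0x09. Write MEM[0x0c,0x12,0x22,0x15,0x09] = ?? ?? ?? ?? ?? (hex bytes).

  after D0: wrote 8B at 0x0b = 0f623f51498d53c9
  after D1: wrote 7B at 0x07 = 51498d53c9ee18
  after D2: wrote 6B at 0x02 = 1851498d53c9
  after D3: wrote 4B at 0x13 = 09e2a6b9
  after D4: wrote 3B at 0x27 = f2793d
  after D5: wrote 2B at 0x0f = 53c9
query mem[0x0c]=0xee, mem[0x12]=0xc9, mem[0x22]=0x51, mem[0x15]=0xa6, mem[0x09]=0x8d

MEM[0x0c,0x12,0x22,0x15,0x09] = ee c9 51 a6 8d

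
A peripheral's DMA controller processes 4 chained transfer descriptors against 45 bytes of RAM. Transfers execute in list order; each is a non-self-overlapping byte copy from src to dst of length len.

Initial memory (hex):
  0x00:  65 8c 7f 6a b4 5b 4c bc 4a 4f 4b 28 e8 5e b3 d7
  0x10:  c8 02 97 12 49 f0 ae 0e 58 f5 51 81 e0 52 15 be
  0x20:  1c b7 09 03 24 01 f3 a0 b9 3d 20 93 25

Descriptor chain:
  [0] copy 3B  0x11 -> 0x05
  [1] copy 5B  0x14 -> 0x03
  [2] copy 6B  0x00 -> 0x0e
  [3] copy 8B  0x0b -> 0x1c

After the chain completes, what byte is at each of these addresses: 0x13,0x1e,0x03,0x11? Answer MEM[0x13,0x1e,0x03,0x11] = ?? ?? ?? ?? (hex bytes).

MEM[0x13,0x1e,0x03,0x11] = ae 5e 49 49

#0 dst[0x05+3] := {0x02,0x97,0x12}
#1 dst[0x03+5] := {0x49,0xf0,0xae,0x0e,0x58}
#2 dst[0x0e+6] := {0x65,0x8c,0x7f,0x49,0xf0,0xae}
#3 dst[0x1c+8] := {0x28,0xe8,0x5e,0x65,0x8c,0x7f,0x49,0xf0}
query mem[0x13]=0xae, mem[0x1e]=0x5e, mem[0x03]=0x49, mem[0x11]=0x49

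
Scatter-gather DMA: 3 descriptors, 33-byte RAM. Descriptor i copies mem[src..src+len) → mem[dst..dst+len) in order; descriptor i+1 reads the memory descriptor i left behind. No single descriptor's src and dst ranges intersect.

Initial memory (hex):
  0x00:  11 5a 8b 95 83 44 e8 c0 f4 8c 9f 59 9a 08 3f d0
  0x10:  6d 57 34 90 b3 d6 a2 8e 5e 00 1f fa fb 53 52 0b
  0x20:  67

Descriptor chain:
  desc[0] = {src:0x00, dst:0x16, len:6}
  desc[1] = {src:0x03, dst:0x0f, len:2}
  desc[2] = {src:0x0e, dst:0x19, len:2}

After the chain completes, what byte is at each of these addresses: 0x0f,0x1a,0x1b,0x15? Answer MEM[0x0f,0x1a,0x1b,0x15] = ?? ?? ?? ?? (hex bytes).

  after D0: wrote 6B at 0x16 = 115a8b958344
  after D1: wrote 2B at 0x0f = 9583
  after D2: wrote 2B at 0x19 = 3f95
query mem[0x0f]=0x95, mem[0x1a]=0x95, mem[0x1b]=0x44, mem[0x15]=0xd6

MEM[0x0f,0x1a,0x1b,0x15] = 95 95 44 d6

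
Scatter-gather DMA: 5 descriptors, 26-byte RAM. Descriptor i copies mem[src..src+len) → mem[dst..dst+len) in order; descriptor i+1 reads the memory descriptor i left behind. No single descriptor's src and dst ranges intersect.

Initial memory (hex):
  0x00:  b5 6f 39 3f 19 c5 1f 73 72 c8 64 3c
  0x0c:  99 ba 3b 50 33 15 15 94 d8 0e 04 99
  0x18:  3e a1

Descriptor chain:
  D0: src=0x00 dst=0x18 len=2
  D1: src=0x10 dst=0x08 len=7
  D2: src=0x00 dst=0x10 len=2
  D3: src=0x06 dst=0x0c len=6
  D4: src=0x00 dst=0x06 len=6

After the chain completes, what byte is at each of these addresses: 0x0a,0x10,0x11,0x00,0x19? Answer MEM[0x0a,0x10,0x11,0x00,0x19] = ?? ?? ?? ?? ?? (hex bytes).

MEM[0x0a,0x10,0x11,0x00,0x19] = 19 15 94 b5 6f

D0: mem[0x18..0x19] <- [b5 6f]
D1: mem[0x08..0x0e] <- [33 15 15 94 d8 0e 04]
D2: mem[0x10..0x11] <- [b5 6f]
D3: mem[0x0c..0x11] <- [1f 73 33 15 15 94]
D4: mem[0x06..0x0b] <- [b5 6f 39 3f 19 c5]
query mem[0x0a]=0x19, mem[0x10]=0x15, mem[0x11]=0x94, mem[0x00]=0xb5, mem[0x19]=0x6f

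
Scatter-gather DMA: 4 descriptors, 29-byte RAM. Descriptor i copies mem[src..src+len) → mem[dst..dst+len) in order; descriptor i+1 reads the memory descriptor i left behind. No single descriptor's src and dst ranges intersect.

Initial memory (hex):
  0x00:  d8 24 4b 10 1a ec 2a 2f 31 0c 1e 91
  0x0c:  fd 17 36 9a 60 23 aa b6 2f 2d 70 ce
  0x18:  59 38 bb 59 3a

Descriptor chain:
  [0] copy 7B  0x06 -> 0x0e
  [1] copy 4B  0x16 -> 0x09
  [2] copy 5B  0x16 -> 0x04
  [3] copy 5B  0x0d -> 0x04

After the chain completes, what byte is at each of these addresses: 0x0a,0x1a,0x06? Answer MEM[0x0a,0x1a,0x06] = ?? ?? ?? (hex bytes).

D0: mem[0x0e..0x14] <- [2a 2f 31 0c 1e 91 fd]
D1: mem[0x09..0x0c] <- [70 ce 59 38]
D2: mem[0x04..0x08] <- [70 ce 59 38 bb]
D3: mem[0x04..0x08] <- [17 2a 2f 31 0c]
query mem[0x0a]=0xce, mem[0x1a]=0xbb, mem[0x06]=0x2f

MEM[0x0a,0x1a,0x06] = ce bb 2f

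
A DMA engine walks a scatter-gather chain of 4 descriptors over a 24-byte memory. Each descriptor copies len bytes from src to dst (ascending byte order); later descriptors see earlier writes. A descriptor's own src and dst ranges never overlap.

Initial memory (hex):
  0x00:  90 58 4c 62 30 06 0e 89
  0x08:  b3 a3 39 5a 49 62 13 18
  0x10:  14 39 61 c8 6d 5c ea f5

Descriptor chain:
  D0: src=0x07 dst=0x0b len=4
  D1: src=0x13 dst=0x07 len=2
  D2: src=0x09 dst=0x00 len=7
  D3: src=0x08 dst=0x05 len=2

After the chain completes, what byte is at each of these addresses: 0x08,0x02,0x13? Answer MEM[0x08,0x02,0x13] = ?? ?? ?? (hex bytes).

MEM[0x08,0x02,0x13] = 6d 89 c8

[0] 0x07->0x0b len=4 : 89 b3 a3 39
[1] 0x13->0x07 len=2 : c8 6d
[2] 0x09->0x00 len=7 : a3 39 89 b3 a3 39 18
[3] 0x08->0x05 len=2 : 6d a3
query mem[0x08]=0x6d, mem[0x02]=0x89, mem[0x13]=0xc8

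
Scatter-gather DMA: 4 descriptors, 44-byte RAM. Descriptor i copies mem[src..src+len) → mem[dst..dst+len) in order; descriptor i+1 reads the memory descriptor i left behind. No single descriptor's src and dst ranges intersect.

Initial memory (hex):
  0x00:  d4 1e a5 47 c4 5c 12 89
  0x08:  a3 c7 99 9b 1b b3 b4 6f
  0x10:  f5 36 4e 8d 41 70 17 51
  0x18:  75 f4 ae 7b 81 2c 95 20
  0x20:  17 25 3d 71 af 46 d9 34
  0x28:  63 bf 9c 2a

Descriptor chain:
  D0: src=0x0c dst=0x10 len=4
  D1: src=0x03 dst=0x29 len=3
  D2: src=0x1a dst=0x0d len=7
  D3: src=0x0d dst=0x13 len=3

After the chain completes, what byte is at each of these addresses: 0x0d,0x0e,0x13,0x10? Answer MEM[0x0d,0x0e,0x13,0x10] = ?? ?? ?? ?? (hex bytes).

MEM[0x0d,0x0e,0x13,0x10] = ae 7b ae 2c

D0: mem[0x10..0x13] <- [1b b3 b4 6f]
D1: mem[0x29..0x2b] <- [47 c4 5c]
D2: mem[0x0d..0x13] <- [ae 7b 81 2c 95 20 17]
D3: mem[0x13..0x15] <- [ae 7b 81]
query mem[0x0d]=0xae, mem[0x0e]=0x7b, mem[0x13]=0xae, mem[0x10]=0x2c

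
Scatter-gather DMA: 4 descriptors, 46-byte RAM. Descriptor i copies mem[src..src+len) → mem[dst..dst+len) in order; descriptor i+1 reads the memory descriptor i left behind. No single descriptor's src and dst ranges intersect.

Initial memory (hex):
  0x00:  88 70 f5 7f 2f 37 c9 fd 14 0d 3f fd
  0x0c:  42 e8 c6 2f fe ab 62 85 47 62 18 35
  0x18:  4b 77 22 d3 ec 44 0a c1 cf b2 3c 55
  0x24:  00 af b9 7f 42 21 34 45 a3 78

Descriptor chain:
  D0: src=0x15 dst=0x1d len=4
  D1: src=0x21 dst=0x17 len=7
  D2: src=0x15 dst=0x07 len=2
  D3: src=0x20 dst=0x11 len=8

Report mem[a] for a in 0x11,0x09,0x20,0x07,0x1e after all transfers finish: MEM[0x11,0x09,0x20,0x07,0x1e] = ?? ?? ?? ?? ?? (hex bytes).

MEM[0x11,0x09,0x20,0x07,0x1e] = 4b 0d 4b 62 18

D0: mem[0x1d..0x20] <- [62 18 35 4b]
D1: mem[0x17..0x1d] <- [b2 3c 55 00 af b9 7f]
D2: mem[0x07..0x08] <- [62 18]
D3: mem[0x11..0x18] <- [4b b2 3c 55 00 af b9 7f]
query mem[0x11]=0x4b, mem[0x09]=0x0d, mem[0x20]=0x4b, mem[0x07]=0x62, mem[0x1e]=0x18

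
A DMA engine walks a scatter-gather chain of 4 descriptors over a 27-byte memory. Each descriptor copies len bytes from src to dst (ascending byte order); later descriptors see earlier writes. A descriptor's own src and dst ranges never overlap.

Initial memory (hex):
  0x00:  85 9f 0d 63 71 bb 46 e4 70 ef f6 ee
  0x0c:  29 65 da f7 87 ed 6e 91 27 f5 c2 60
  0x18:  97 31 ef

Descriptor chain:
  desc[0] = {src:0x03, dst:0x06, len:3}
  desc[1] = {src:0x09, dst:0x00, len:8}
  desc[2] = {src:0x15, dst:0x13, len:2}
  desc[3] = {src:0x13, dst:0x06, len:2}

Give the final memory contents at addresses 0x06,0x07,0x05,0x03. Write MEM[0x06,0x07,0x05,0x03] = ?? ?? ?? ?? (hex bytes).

#0 dst[0x06+3] := {0x63,0x71,0xbb}
#1 dst[0x00+8] := {0xef,0xf6,0xee,0x29,0x65,0xda,0xf7,0x87}
#2 dst[0x13+2] := {0xf5,0xc2}
#3 dst[0x06+2] := {0xf5,0xc2}
query mem[0x06]=0xf5, mem[0x07]=0xc2, mem[0x05]=0xda, mem[0x03]=0x29

MEM[0x06,0x07,0x05,0x03] = f5 c2 da 29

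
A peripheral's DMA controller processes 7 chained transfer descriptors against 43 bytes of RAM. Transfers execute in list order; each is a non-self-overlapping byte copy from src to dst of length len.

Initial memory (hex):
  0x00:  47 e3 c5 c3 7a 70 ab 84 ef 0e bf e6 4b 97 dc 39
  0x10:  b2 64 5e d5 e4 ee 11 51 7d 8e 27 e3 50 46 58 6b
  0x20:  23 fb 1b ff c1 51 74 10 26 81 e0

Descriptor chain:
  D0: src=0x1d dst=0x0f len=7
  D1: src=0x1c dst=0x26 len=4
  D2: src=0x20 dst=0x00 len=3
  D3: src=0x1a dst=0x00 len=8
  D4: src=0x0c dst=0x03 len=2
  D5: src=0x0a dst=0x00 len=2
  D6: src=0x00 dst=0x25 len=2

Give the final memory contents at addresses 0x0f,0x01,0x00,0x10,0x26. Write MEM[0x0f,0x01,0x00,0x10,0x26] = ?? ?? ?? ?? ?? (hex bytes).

MEM[0x0f,0x01,0x00,0x10,0x26] = 46 e6 bf 58 e6

[0] 0x1d->0x0f len=7 : 46 58 6b 23 fb 1b ff
[1] 0x1c->0x26 len=4 : 50 46 58 6b
[2] 0x20->0x00 len=3 : 23 fb 1b
[3] 0x1a->0x00 len=8 : 27 e3 50 46 58 6b 23 fb
[4] 0x0c->0x03 len=2 : 4b 97
[5] 0x0a->0x00 len=2 : bf e6
[6] 0x00->0x25 len=2 : bf e6
query mem[0x0f]=0x46, mem[0x01]=0xe6, mem[0x00]=0xbf, mem[0x10]=0x58, mem[0x26]=0xe6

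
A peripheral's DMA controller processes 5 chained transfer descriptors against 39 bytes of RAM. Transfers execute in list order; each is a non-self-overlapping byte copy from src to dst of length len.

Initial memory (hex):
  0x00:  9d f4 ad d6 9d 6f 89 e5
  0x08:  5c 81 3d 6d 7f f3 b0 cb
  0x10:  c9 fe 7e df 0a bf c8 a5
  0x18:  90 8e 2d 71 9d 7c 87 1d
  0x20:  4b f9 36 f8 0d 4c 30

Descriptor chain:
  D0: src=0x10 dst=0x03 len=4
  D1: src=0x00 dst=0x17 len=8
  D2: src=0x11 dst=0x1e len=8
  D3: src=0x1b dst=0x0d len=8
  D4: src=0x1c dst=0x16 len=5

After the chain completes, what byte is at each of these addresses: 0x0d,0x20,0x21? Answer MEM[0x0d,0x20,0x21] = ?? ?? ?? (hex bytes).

MEM[0x0d,0x20,0x21] = fe df 0a

[0] 0x10->0x03 len=4 : c9 fe 7e df
[1] 0x00->0x17 len=8 : 9d f4 ad c9 fe 7e df e5
[2] 0x11->0x1e len=8 : fe 7e df 0a bf c8 9d f4
[3] 0x1b->0x0d len=8 : fe 7e df fe 7e df 0a bf
[4] 0x1c->0x16 len=5 : 7e df fe 7e df
query mem[0x0d]=0xfe, mem[0x20]=0xdf, mem[0x21]=0x0a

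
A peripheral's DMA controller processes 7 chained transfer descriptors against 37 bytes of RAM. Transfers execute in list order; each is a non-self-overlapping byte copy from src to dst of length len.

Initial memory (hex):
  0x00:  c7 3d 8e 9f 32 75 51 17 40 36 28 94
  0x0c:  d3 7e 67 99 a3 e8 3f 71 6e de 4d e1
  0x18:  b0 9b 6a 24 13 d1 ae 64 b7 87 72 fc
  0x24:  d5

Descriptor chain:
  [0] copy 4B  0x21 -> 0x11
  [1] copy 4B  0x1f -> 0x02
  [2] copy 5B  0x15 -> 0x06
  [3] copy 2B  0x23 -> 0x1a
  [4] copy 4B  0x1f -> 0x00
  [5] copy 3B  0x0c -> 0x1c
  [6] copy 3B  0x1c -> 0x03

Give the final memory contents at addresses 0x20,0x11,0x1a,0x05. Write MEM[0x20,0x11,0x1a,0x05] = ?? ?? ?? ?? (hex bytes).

MEM[0x20,0x11,0x1a,0x05] = b7 87 fc 67

  after D0: wrote 4B at 0x11 = 8772fcd5
  after D1: wrote 4B at 0x02 = 64b78772
  after D2: wrote 5B at 0x06 = de4de1b09b
  after D3: wrote 2B at 0x1a = fcd5
  after D4: wrote 4B at 0x00 = 64b78772
  after D5: wrote 3B at 0x1c = d37e67
  after D6: wrote 3B at 0x03 = d37e67
query mem[0x20]=0xb7, mem[0x11]=0x87, mem[0x1a]=0xfc, mem[0x05]=0x67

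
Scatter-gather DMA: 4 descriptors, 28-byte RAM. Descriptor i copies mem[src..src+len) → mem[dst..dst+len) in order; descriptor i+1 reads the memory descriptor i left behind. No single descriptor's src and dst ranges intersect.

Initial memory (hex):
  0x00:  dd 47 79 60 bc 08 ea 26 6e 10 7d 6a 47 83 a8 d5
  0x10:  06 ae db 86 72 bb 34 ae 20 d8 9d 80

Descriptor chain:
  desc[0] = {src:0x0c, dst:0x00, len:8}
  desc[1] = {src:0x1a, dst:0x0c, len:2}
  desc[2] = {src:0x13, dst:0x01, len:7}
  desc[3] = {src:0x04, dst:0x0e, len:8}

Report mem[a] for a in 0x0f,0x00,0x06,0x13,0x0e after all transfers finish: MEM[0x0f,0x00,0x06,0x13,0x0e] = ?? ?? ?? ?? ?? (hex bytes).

D0: mem[0x00..0x07] <- [47 83 a8 d5 06 ae db 86]
D1: mem[0x0c..0x0d] <- [9d 80]
D2: mem[0x01..0x07] <- [86 72 bb 34 ae 20 d8]
D3: mem[0x0e..0x15] <- [34 ae 20 d8 6e 10 7d 6a]
query mem[0x0f]=0xae, mem[0x00]=0x47, mem[0x06]=0x20, mem[0x13]=0x10, mem[0x0e]=0x34

MEM[0x0f,0x00,0x06,0x13,0x0e] = ae 47 20 10 34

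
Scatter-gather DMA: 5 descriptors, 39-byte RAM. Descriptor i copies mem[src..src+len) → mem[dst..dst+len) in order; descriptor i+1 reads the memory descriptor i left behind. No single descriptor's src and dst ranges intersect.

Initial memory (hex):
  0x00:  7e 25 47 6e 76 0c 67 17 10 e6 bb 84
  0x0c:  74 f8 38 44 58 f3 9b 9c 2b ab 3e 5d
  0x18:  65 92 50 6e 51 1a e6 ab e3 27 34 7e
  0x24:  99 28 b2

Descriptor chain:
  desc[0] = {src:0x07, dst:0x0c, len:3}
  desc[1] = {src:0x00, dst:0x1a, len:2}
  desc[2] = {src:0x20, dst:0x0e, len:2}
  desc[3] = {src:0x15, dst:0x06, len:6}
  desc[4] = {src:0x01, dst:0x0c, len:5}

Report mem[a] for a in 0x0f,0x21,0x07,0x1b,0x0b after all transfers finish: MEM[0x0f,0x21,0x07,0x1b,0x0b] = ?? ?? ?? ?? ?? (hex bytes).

#0 dst[0x0c+3] := {0x17,0x10,0xe6}
#1 dst[0x1a+2] := {0x7e,0x25}
#2 dst[0x0e+2] := {0xe3,0x27}
#3 dst[0x06+6] := {0xab,0x3e,0x5d,0x65,0x92,0x7e}
#4 dst[0x0c+5] := {0x25,0x47,0x6e,0x76,0x0c}
query mem[0x0f]=0x76, mem[0x21]=0x27, mem[0x07]=0x3e, mem[0x1b]=0x25, mem[0x0b]=0x7e

MEM[0x0f,0x21,0x07,0x1b,0x0b] = 76 27 3e 25 7e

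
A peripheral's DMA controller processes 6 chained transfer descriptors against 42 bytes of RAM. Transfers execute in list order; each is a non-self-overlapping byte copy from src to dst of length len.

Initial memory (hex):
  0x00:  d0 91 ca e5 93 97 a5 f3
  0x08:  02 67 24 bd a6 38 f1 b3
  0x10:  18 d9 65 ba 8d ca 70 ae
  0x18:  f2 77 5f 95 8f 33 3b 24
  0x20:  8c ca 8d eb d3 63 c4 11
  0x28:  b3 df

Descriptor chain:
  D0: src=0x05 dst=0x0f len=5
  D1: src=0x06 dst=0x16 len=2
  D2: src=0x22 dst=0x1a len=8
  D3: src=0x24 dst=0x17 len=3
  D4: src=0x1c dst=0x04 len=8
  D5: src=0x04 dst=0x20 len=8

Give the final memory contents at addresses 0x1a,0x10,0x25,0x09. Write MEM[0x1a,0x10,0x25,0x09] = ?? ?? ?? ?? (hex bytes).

MEM[0x1a,0x10,0x25,0x09] = 8d a5 df df

#0 dst[0x0f+5] := {0x97,0xa5,0xf3,0x02,0x67}
#1 dst[0x16+2] := {0xa5,0xf3}
#2 dst[0x1a+8] := {0x8d,0xeb,0xd3,0x63,0xc4,0x11,0xb3,0xdf}
#3 dst[0x17+3] := {0xd3,0x63,0xc4}
#4 dst[0x04+8] := {0xd3,0x63,0xc4,0x11,0xb3,0xdf,0x8d,0xeb}
#5 dst[0x20+8] := {0xd3,0x63,0xc4,0x11,0xb3,0xdf,0x8d,0xeb}
query mem[0x1a]=0x8d, mem[0x10]=0xa5, mem[0x25]=0xdf, mem[0x09]=0xdf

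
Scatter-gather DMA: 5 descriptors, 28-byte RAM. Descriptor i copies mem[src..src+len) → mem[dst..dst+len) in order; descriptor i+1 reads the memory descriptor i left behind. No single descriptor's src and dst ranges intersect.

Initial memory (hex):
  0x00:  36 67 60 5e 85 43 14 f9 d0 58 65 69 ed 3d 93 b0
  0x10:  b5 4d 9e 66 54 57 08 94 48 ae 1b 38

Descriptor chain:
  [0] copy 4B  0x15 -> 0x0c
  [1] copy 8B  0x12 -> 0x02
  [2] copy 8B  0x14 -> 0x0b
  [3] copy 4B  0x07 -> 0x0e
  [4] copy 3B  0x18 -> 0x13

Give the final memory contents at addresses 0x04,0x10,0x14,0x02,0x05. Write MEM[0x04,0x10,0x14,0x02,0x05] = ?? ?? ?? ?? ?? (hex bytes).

MEM[0x04,0x10,0x14,0x02,0x05] = 54 ae ae 9e 57

[0] 0x15->0x0c len=4 : 57 08 94 48
[1] 0x12->0x02 len=8 : 9e 66 54 57 08 94 48 ae
[2] 0x14->0x0b len=8 : 54 57 08 94 48 ae 1b 38
[3] 0x07->0x0e len=4 : 94 48 ae 65
[4] 0x18->0x13 len=3 : 48 ae 1b
query mem[0x04]=0x54, mem[0x10]=0xae, mem[0x14]=0xae, mem[0x02]=0x9e, mem[0x05]=0x57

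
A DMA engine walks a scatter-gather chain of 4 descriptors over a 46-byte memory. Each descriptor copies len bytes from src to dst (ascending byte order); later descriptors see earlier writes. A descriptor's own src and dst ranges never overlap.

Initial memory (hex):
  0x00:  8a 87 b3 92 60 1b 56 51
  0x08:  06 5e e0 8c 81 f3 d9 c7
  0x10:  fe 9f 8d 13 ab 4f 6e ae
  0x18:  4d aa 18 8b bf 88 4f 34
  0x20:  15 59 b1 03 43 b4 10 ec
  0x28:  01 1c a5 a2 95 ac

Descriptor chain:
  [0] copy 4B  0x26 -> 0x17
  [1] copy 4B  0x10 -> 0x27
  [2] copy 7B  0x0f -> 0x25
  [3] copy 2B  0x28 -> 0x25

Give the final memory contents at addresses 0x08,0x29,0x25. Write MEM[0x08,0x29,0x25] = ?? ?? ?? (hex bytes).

#0 dst[0x17+4] := {0x10,0xec,0x01,0x1c}
#1 dst[0x27+4] := {0xfe,0x9f,0x8d,0x13}
#2 dst[0x25+7] := {0xc7,0xfe,0x9f,0x8d,0x13,0xab,0x4f}
#3 dst[0x25+2] := {0x8d,0x13}
query mem[0x08]=0x06, mem[0x29]=0x13, mem[0x25]=0x8d

MEM[0x08,0x29,0x25] = 06 13 8d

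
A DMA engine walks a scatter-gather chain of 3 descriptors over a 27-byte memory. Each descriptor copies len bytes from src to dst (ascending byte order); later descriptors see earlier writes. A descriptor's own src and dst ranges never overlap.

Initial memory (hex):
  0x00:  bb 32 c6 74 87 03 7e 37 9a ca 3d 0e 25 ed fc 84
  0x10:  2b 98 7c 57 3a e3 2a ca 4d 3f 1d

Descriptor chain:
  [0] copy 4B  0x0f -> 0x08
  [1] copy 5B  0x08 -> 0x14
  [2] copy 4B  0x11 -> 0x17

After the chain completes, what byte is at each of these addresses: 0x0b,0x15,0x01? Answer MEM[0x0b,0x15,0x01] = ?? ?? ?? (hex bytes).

[0] 0x0f->0x08 len=4 : 84 2b 98 7c
[1] 0x08->0x14 len=5 : 84 2b 98 7c 25
[2] 0x11->0x17 len=4 : 98 7c 57 84
query mem[0x0b]=0x7c, mem[0x15]=0x2b, mem[0x01]=0x32

MEM[0x0b,0x15,0x01] = 7c 2b 32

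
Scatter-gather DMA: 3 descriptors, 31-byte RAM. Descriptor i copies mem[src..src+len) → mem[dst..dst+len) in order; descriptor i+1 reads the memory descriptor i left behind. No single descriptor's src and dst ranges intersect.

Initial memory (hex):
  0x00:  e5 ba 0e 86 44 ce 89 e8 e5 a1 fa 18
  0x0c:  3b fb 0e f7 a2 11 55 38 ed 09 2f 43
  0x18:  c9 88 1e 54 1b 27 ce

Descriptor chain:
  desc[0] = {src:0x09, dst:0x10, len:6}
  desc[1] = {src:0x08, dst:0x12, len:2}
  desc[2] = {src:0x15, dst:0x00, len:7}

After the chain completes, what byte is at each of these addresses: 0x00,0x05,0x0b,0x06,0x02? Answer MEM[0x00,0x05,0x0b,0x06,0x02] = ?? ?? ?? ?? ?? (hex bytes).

MEM[0x00,0x05,0x0b,0x06,0x02] = 0e 1e 18 54 43

D0: mem[0x10..0x15] <- [a1 fa 18 3b fb 0e]
D1: mem[0x12..0x13] <- [e5 a1]
D2: mem[0x00..0x06] <- [0e 2f 43 c9 88 1e 54]
query mem[0x00]=0x0e, mem[0x05]=0x1e, mem[0x0b]=0x18, mem[0x06]=0x54, mem[0x02]=0x43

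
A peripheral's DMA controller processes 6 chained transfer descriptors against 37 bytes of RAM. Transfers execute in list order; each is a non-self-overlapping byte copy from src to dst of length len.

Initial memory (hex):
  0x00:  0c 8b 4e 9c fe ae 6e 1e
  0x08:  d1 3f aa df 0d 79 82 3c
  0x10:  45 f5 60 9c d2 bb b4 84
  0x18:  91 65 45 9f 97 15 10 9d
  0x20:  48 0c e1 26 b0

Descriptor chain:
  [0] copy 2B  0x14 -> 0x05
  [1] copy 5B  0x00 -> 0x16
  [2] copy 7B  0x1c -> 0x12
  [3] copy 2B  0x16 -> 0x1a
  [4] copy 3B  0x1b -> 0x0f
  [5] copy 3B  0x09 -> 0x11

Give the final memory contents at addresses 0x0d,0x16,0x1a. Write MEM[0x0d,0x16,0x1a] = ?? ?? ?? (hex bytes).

MEM[0x0d,0x16,0x1a] = 79 48 48

#0 dst[0x05+2] := {0xd2,0xbb}
#1 dst[0x16+5] := {0x0c,0x8b,0x4e,0x9c,0xfe}
#2 dst[0x12+7] := {0x97,0x15,0x10,0x9d,0x48,0x0c,0xe1}
#3 dst[0x1a+2] := {0x48,0x0c}
#4 dst[0x0f+3] := {0x0c,0x97,0x15}
#5 dst[0x11+3] := {0x3f,0xaa,0xdf}
query mem[0x0d]=0x79, mem[0x16]=0x48, mem[0x1a]=0x48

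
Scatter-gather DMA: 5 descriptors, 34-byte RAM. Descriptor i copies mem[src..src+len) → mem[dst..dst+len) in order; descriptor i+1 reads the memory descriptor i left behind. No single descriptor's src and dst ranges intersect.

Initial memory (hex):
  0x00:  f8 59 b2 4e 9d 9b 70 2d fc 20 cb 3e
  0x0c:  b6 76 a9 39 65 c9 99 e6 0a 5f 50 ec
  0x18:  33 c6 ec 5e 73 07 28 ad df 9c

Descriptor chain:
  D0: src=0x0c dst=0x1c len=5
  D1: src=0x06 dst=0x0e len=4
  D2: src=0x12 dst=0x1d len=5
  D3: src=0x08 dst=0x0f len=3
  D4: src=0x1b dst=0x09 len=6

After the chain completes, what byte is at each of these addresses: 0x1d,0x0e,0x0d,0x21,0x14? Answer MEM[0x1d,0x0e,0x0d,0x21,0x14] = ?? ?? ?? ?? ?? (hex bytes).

  after D0: wrote 5B at 0x1c = b676a93965
  after D1: wrote 4B at 0x0e = 702dfc20
  after D2: wrote 5B at 0x1d = 99e60a5f50
  after D3: wrote 3B at 0x0f = fc20cb
  after D4: wrote 6B at 0x09 = 5eb699e60a5f
query mem[0x1d]=0x99, mem[0x0e]=0x5f, mem[0x0d]=0x0a, mem[0x21]=0x50, mem[0x14]=0x0a

MEM[0x1d,0x0e,0x0d,0x21,0x14] = 99 5f 0a 50 0a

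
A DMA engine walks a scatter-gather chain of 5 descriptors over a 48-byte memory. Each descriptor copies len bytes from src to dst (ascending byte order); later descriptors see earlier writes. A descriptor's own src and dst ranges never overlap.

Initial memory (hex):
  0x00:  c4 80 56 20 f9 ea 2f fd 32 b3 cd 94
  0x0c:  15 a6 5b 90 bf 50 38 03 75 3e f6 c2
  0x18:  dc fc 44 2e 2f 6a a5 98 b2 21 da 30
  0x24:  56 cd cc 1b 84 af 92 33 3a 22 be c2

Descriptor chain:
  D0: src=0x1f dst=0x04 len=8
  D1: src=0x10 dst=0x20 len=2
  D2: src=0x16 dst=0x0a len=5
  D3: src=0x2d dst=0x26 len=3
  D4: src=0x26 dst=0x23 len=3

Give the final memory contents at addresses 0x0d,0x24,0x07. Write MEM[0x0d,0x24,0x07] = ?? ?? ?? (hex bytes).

  after D0: wrote 8B at 0x04 = 98b221da3056cdcc
  after D1: wrote 2B at 0x20 = bf50
  after D2: wrote 5B at 0x0a = f6c2dcfc44
  after D3: wrote 3B at 0x26 = 22bec2
  after D4: wrote 3B at 0x23 = 22bec2
query mem[0x0d]=0xfc, mem[0x24]=0xbe, mem[0x07]=0xda

MEM[0x0d,0x24,0x07] = fc be da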